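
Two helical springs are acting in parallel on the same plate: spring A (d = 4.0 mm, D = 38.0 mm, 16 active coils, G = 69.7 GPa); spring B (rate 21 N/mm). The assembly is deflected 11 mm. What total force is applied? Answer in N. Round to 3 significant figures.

259 N

k_A = Gd⁴/(8D³N_a) = (69.7×10³)(4.0⁴)/(8·38.0³·16) = 2.5405 N/mm
Parallel: k_eq = 2.5405 + 21 = 23.54 N/mm
F = k_eq·δ = 23.54·11 = 258.95 N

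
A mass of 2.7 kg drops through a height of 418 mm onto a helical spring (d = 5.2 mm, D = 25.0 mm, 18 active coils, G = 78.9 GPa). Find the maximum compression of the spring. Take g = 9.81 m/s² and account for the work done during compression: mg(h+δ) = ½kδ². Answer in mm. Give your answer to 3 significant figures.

30.4 mm

k = Gd⁴/(8D³N_a) = (78.9×10³)(5.2⁴)/(8·25.0³·18) = 25.639 N/mm
W = mg = 2.7 × 9.81 = 26.487 N
½kδ² − Wδ − Wh = 0 → δ = (W + √(W² + 2kWh))/k
δ = (26.487 + √(701.56 + 567737))/25.639 = (26.487 + 753.95)/25.639 = 30.439 mm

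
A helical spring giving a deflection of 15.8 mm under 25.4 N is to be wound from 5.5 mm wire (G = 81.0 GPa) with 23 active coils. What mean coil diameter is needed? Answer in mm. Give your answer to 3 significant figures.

Required rate k = F/δ = 25.4/15.8 = 1.6076 N/mm
D = (Gd⁴/(8N_a·k))^(1/3) = (81.0×10³·5.5⁴/(8·23·1.6076))^(1/3)
  = (250577)^(1/3) = 63.0445 mm

63.0 mm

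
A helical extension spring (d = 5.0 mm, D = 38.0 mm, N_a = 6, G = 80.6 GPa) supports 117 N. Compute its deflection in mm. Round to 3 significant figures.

k = Gd⁴/(8D³N_a) = (80.6×10³)(5.0⁴)/(8·38.0³·6) = 19.126 N/mm
δ = F/k = 117 / 19.126 = 6.1173 mm

6.12 mm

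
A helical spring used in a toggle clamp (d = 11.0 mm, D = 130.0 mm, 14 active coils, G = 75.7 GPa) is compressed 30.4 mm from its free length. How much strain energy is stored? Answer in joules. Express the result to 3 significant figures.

k = Gd⁴/(8D³N_a) = (75.7×10³)(11.0⁴)/(8·130.0³·14) = 4.5042 N/mm
U = ½kδ² = 0.5 × 4.5042 × 30.4² = 2081.3 N·mm = 2.0813 J

2.08 J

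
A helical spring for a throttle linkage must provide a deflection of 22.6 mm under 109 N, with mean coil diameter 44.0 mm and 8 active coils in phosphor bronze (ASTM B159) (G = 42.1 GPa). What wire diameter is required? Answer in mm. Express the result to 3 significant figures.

Required rate k = F/δ = 109/22.6 = 4.823 N/mm
d = (8D³N_a·k / G)^(1/4) = (8·44.0³·8·4.823 / (42.1×10³))^0.25
  = (624.56)^0.25 = 4.9991 mm

5.00 mm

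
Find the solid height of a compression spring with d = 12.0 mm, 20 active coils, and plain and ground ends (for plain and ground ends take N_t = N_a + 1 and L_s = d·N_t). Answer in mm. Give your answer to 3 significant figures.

plain and ground ends: N_t = N_a + 1 = 20 + 1 = 21
L_s = d·N_t = 12.0 × 21 = 252 mm

252 mm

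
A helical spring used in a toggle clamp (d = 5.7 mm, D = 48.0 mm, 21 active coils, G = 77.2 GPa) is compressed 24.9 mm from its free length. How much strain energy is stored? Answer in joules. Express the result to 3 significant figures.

1.36 J

k = Gd⁴/(8D³N_a) = (77.2×10³)(5.7⁴)/(8·48.0³·21) = 4.3862 N/mm
U = ½kδ² = 0.5 × 4.3862 × 24.9² = 1359.7 N·mm = 1.3597 J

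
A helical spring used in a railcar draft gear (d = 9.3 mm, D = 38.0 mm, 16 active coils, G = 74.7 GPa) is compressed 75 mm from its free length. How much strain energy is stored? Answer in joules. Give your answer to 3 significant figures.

224 J

k = Gd⁴/(8D³N_a) = (74.7×10³)(9.3⁴)/(8·38.0³·16) = 79.559 N/mm
U = ½kδ² = 0.5 × 79.559 × 75² = 2.2376e+05 N·mm = 223.76 J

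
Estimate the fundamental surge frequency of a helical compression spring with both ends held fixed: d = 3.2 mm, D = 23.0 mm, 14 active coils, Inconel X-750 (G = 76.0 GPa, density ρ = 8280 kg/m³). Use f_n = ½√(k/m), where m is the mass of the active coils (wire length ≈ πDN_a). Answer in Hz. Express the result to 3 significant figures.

147 Hz

k = Gd⁴/(8D³N_a) = (76.0×10³)(3.2⁴)/(8·23.0³·14) = 5.8481 N/mm = 5848.1 N/m
Wire length L = πDN_a = π·23.0·14 = 1011.6 mm
m = ρ·(πd²/4)·L = 8280 × 8.0425×10⁻⁶ m² × 1.0116 m = 0.067364 kg
f_n = ½√(k/m) = 0.5·√(5848.1/0.067364) = 0.5·√(86813) = 147.32 Hz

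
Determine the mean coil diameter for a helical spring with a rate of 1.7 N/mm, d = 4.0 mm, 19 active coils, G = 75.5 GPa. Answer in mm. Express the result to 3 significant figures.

42.1 mm

D = (Gd⁴/(8N_a·k))^(1/3) = (75.5×10³·4.0⁴/(8·19·1.7))^(1/3)
  = (74798.8)^(1/3) = 42.1339 mm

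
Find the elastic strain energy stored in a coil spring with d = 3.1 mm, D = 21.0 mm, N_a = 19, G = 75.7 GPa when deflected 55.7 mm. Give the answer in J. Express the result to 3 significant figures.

7.70 J

k = Gd⁴/(8D³N_a) = (75.7×10³)(3.1⁴)/(8·21.0³·19) = 4.9664 N/mm
U = ½kδ² = 0.5 × 4.9664 × 55.7² = 7704.1 N·mm = 7.7041 J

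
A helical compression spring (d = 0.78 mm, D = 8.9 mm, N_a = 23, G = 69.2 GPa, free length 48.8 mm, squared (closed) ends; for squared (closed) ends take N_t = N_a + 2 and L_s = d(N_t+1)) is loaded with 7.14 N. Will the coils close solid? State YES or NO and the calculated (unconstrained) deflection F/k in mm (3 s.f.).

YES, δ = 36.2 mm

k = Gd⁴/(8D³N_a) = (69.2×10³)(0.78⁴)/(8·8.9³·23) = 0.19747 N/mm
N_t = 25; L_s = 0.78·26 = 20.28 mm; δ_solid = L₀ − L_s = 48.8 − 20.28 = 28.52 mm
δ = F/k = 7.14/0.19747 = 36.158 mm
δ ≥ δ_solid → spring goes solid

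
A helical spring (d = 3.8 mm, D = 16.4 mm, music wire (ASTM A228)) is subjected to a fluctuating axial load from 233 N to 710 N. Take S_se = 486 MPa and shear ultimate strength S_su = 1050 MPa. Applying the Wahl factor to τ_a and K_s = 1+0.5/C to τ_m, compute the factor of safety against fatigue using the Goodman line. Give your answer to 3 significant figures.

1.12

C = D/d = 16.4/3.8 = 4.3158; K_W = (4C−1)/(4C−4)+0.615/C = 1.3687; K_s = 1+0.5/C = 1.1159
F_a = (F_max−F_min)/2 = 238.5 N; F_m = (F_max+F_min)/2 = 471.5 N
τ_a = K_W·8F_aD/(πd³) = 1.3687 × 181.52 = 248.44 MPa
τ_m = K_s·8F_mD/(πd³) = 1.1159 × 358.85 = 400.43 MPa
Goodman: 1/n_f = τ_a/S_se + τ_m/S_su = 248.44/486 + 400.43/1050 = 0.51120 + 0.38136 = 0.89256
n_f = 1/0.89256 = 1.12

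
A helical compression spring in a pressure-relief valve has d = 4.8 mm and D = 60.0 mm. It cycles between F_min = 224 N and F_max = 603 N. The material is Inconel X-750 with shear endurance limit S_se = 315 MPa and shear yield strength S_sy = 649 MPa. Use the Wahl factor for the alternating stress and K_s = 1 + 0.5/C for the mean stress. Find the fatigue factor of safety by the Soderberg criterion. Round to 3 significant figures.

0.543

C = D/d = 60.0/4.8 = 12.5000; K_W = (4C−1)/(4C−4)+0.615/C = 1.1144; K_s = 1+0.5/C = 1.0400
F_a = (F_max−F_min)/2 = 189.5 N; F_m = (F_max+F_min)/2 = 413.5 N
τ_a = K_W·8F_aD/(πd³) = 1.1144 × 261.8 = 291.76 MPa
τ_m = K_s·8F_mD/(πd³) = 1.0400 × 571.27 = 594.12 MPa
Soderberg: 1/n_f = τ_a/S_se + τ_m/S_sy = 291.76/315 + 594.12/649 = 0.92622 + 0.91544 = 1.8417
n_f = 1/1.8417 = 0.543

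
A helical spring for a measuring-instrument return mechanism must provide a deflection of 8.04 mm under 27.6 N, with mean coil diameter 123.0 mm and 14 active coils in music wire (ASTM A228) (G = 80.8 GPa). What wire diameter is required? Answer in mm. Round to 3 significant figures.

9.70 mm

Required rate k = F/δ = 27.6/8.04 = 3.4328 N/mm
d = (8D³N_a·k / G)^(1/4) = (8·123.0³·14·3.4328 / (80.8×10³))^0.25
  = (8854.7)^0.25 = 9.7005 mm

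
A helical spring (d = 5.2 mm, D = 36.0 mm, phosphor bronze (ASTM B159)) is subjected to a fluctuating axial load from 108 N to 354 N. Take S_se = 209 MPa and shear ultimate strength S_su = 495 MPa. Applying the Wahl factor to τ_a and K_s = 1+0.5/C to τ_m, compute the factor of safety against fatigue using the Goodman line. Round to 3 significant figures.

C = D/d = 36.0/5.2 = 6.9231; K_W = (4C−1)/(4C−4)+0.615/C = 1.2155; K_s = 1+0.5/C = 1.0722
F_a = (F_max−F_min)/2 = 123 N; F_m = (F_max+F_min)/2 = 231 N
τ_a = K_W·8F_aD/(πd³) = 1.2155 × 80.193 = 97.471 MPa
τ_m = K_s·8F_mD/(πd³) = 1.0722 × 150.61 = 161.48 MPa
Goodman: 1/n_f = τ_a/S_se + τ_m/S_su = 97.471/209 + 161.48/495 = 0.46637 + 0.32623 = 0.7926
n_f = 1/0.7926 = 1.262

1.26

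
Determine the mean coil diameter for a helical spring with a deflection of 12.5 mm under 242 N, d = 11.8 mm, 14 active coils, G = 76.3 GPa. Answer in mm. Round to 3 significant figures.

Required rate k = F/δ = 242/12.5 = 19.36 N/mm
D = (Gd⁴/(8N_a·k))^(1/3) = (76.3×10³·11.8⁴/(8·14·19.36))^(1/3)
  = (682227)^(1/3) = 88.0325 mm

88.0 mm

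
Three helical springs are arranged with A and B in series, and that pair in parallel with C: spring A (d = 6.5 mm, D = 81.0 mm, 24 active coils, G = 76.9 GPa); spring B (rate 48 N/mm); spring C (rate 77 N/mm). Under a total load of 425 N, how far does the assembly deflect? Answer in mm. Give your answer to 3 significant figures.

5.43 mm

k_A = Gd⁴/(8D³N_a) = (76.9×10³)(6.5⁴)/(8·81.0³·24) = 1.3453 N/mm
Springs A,B series: k_AB = 1/(1/1.3453+1/48) = 1.3086 N/mm; parallel with C: k_eq = 1.3086+77 = 78.309 N/mm
δ = F/k_eq = 425/78.309 = 5.4272 mm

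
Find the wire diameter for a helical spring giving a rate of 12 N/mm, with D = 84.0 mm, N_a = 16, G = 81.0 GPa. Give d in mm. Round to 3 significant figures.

d = (8D³N_a·k / G)^(1/4) = (8·84.0³·16·12 / (81.0×10³))^0.25
  = (11239)^0.25 = 10.2964 mm

10.3 mm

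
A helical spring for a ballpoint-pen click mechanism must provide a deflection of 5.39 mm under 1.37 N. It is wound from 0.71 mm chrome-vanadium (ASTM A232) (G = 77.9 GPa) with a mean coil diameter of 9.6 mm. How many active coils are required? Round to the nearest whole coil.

11

Required rate k = F/δ = 1.37/5.39 = 0.25417 N/mm
N_a = Gd⁴/(8D³k) = (77.9×10³ × 0.71⁴)/(8 × 9.6³ × 0.25417)
    = 19795.7 / 1799.02 = 11 → 11 coils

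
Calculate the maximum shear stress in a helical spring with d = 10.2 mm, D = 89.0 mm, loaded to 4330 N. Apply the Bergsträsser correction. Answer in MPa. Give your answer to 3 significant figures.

Spring index C = D/d = 89.0/10.2 = 8.7255
K_B = (4C+2)/(4C−3) = 36.902/31.902 = 1.1567
τ₀ = 8FD/(πd³) = 8·4330·89.0/(π·10.2³) = 3.08296e+06/3333.9 = 924.74 MPa
τ_max = K·τ₀ = 1.1567 × 924.74 = 1069.7 MPa

1070 MPa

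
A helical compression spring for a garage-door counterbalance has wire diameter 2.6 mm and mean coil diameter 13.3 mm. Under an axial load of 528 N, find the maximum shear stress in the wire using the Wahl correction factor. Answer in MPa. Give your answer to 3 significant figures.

Spring index C = D/d = 13.3/2.6 = 5.1154
K_W = (4C−1)/(4C−4) + 0.615/C = 19.462/16.462 + 0.1202 = 1.3025
τ₀ = 8FD/(πd³) = 8·528·13.3/(π·2.6³) = 56179.2/55.217 = 1017.4 MPa
τ_max = K·τ₀ = 1.3025 × 1017.4 = 1325.2 MPa

1330 MPa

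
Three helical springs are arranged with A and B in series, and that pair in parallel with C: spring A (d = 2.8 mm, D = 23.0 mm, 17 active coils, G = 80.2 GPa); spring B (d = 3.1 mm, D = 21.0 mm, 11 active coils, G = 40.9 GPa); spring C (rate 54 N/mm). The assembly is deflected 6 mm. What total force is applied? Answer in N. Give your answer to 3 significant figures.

335 N

k_A = Gd⁴/(8D³N_a) = (80.2×10³)(2.8⁴)/(8·23.0³·17) = 2.9791 N/mm
k_B = Gd⁴/(8D³N_a) = (40.9×10³)(3.1⁴)/(8·21.0³·11) = 4.6348 N/mm
Springs A,B series: k_AB = 1/(1/2.9791+1/4.6348) = 1.8135 N/mm; parallel with C: k_eq = 1.8135+54 = 55.813 N/mm
F = k_eq·δ = 55.813·6 = 334.88 N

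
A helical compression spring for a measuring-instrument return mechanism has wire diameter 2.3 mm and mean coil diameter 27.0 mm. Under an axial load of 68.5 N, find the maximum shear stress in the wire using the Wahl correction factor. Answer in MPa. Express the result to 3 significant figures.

434 MPa

Spring index C = D/d = 27.0/2.3 = 11.7391
K_W = (4C−1)/(4C−4) + 0.615/C = 45.957/42.957 + 0.0524 = 1.1222
τ₀ = 8FD/(πd³) = 8·68.5·27.0/(π·2.3³) = 14796/38.224 = 387.09 MPa
τ_max = K·τ₀ = 1.1222 × 387.09 = 434.4 MPa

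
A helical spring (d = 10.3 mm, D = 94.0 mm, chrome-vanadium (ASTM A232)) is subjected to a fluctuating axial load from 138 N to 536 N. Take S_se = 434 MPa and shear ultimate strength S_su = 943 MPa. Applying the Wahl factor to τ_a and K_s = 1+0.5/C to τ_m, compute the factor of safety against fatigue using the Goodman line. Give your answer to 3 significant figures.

C = D/d = 94.0/10.3 = 9.1262; K_W = (4C−1)/(4C−4)+0.615/C = 1.1597; K_s = 1+0.5/C = 1.0548
F_a = (F_max−F_min)/2 = 199 N; F_m = (F_max+F_min)/2 = 337 N
τ_a = K_W·8F_aD/(πd³) = 1.1597 × 43.592 = 50.553 MPa
τ_m = K_s·8F_mD/(πd³) = 1.0548 × 73.822 = 77.867 MPa
Goodman: 1/n_f = τ_a/S_se + τ_m/S_su = 50.553/434 + 77.867/943 = 0.11648 + 0.08257 = 0.19906
n_f = 1/0.19906 = 5.024

5.02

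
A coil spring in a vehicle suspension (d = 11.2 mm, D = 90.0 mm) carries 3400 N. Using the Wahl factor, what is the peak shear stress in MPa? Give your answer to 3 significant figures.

Spring index C = D/d = 90.0/11.2 = 8.0357
K_W = (4C−1)/(4C−4) + 0.615/C = 31.143/28.143 + 0.0765 = 1.1831
τ₀ = 8FD/(πd³) = 8·3400·90.0/(π·11.2³) = 2.448e+06/4413.7 = 554.64 MPa
τ_max = K·τ₀ = 1.1831 × 554.64 = 656.21 MPa

656 MPa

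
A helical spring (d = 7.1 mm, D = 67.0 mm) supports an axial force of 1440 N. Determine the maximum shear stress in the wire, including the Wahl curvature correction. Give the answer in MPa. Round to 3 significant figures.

792 MPa

Spring index C = D/d = 67.0/7.1 = 9.4366
K_W = (4C−1)/(4C−4) + 0.615/C = 36.746/33.746 + 0.0652 = 1.1541
τ₀ = 8FD/(πd³) = 8·1440·67.0/(π·7.1³) = 771840/1124.4 = 686.44 MPa
τ_max = K·τ₀ = 1.1541 × 686.44 = 792.2 MPa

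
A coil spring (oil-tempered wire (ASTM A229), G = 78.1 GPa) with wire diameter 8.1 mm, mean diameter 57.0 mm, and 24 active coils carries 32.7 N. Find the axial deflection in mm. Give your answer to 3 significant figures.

k = Gd⁴/(8D³N_a) = (78.1×10³)(8.1⁴)/(8·57.0³·24) = 9.4551 N/mm
δ = F/k = 32.7 / 9.4551 = 3.4585 mm

3.46 mm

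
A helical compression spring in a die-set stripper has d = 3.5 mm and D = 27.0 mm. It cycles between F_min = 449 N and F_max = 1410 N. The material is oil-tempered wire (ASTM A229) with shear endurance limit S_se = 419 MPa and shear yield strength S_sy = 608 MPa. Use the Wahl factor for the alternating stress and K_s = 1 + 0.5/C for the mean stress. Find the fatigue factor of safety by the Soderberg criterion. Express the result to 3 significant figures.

0.208

C = D/d = 27.0/3.5 = 7.7143; K_W = (4C−1)/(4C−4)+0.615/C = 1.1914; K_s = 1+0.5/C = 1.0648
F_a = (F_max−F_min)/2 = 480.5 N; F_m = (F_max+F_min)/2 = 929.5 N
τ_a = K_W·8F_aD/(πd³) = 1.1914 × 770.54 = 918.04 MPa
τ_m = K_s·8F_mD/(πd³) = 1.0648 × 1490.6 = 1587.2 MPa
Soderberg: 1/n_f = τ_a/S_se + τ_m/S_sy = 918.04/419 + 1587.2/608 = 2.19102 + 2.61048 = 4.8015
n_f = 1/4.8015 = 0.2083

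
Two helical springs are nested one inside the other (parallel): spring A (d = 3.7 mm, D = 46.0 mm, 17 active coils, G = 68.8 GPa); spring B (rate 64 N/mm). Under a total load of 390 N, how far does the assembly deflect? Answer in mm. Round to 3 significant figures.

k_A = Gd⁴/(8D³N_a) = (68.8×10³)(3.7⁴)/(8·46.0³·17) = 0.97405 N/mm
Parallel: k_eq = 0.97405 + 64 = 64.974 N/mm
δ = F/k_eq = 390/64.974 = 6.0024 mm

6.00 mm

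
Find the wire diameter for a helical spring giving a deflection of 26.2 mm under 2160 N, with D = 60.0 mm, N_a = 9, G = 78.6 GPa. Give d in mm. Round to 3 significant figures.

Required rate k = F/δ = 2160/26.2 = 82.443 N/mm
d = (8D³N_a·k / G)^(1/4) = (8·60.0³·9·82.443 / (78.6×10³))^0.25
  = (16312)^0.25 = 11.3013 mm

11.3 mm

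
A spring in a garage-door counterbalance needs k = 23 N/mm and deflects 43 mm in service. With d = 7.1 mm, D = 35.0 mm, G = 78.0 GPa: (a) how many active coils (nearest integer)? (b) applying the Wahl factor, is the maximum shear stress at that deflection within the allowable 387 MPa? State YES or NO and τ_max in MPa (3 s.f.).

(a) 25 coils; (b) YES, τ_max = 326 MPa

N_a = Gd⁴/(8D³k) = (78.0×10³)(7.1⁴)/(8·35.0³·23) = 25.12 → N_a = 25
Actual rate k = Gd⁴/(8D³·25) = 23.115 N/mm
Working load F = kδ = 23.115·43 = 993.94 N
C = 35.0/7.1 = 4.9296; K_W = (4C−1)/(4C−4)+0.615/C = 1.3156
τ_max = K_W·8FD/(πd³) = 1.3156·247.51 = 325.63 MPa
τ_max ≤ 387 MPa → acceptable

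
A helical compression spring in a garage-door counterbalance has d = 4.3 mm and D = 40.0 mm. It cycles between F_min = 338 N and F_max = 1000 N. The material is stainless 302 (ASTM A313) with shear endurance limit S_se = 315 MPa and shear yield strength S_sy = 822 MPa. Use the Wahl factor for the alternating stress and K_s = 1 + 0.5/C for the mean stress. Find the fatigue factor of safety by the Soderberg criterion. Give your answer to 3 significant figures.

C = D/d = 40.0/4.3 = 9.3023; K_W = (4C−1)/(4C−4)+0.615/C = 1.1564; K_s = 1+0.5/C = 1.0537
F_a = (F_max−F_min)/2 = 331 N; F_m = (F_max+F_min)/2 = 669 N
τ_a = K_W·8F_aD/(πd³) = 1.1564 × 424.06 = 490.4 MPa
τ_m = K_s·8F_mD/(πd³) = 1.0537 × 857.08 = 903.15 MPa
Soderberg: 1/n_f = τ_a/S_se + τ_m/S_sy = 490.4/315 + 903.15/822 = 1.55682 + 1.09872 = 2.6555
n_f = 1/2.6555 = 0.3766

0.377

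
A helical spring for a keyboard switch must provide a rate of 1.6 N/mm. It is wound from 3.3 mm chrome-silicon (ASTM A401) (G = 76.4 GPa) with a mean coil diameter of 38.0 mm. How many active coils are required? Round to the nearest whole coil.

13

N_a = Gd⁴/(8D³k) = (76.4×10³ × 3.3⁴)/(8 × 38.0³ × 1.6)
    = 9.06044e+06 / 702362 = 12.9 → 13 coils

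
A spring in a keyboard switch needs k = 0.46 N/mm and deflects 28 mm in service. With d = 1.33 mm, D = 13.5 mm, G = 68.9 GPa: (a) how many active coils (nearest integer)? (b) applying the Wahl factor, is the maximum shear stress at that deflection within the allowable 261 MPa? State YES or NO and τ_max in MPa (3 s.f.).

N_a = Gd⁴/(8D³k) = (68.9×10³)(1.33⁴)/(8·13.5³·0.46) = 23.81 → N_a = 24
Actual rate k = Gd⁴/(8D³·24) = 0.45638 N/mm
Working load F = kδ = 0.45638·28 = 12.779 N
C = 13.5/1.33 = 10.1504; K_W = (4C−1)/(4C−4)+0.615/C = 1.1426
τ_max = K_W·8FD/(πd³) = 1.1426·186.72 = 213.34 MPa
τ_max ≤ 261 MPa → acceptable

(a) 24 coils; (b) YES, τ_max = 213 MPa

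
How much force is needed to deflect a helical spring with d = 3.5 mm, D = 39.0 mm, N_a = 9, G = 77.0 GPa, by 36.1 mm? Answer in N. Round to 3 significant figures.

k = Gd⁴/(8D³N_a) = (77.0×10³)(3.5⁴)/(8·39.0³·9) = 2.7054 N/mm
F = k·δ = 2.7054 × 36.1 = 97.666 N

97.7 N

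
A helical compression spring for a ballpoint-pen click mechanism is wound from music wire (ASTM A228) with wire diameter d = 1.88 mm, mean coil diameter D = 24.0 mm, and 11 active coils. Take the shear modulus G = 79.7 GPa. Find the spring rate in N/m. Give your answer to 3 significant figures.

k = Gd⁴/(8D³N_a) = (79.7×10³ × 1.88⁴) / (8 × 24.0³ × 11)
  = 995611 / 1.21651e+06 = 0.81841 N/mm = 818.41 N/m

818 N/m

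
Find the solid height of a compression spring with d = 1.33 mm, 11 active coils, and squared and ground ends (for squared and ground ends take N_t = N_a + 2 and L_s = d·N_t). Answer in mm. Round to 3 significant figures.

17.3 mm

squared and ground ends: N_t = N_a + 2 = 11 + 2 = 13
L_s = d·N_t = 1.33 × 13 = 17.29 mm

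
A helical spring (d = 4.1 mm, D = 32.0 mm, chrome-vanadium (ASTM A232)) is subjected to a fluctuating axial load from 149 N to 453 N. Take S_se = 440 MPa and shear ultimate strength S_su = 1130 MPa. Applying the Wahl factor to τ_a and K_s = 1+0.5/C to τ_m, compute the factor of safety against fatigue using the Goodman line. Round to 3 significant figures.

1.22

C = D/d = 32.0/4.1 = 7.8049; K_W = (4C−1)/(4C−4)+0.615/C = 1.1890; K_s = 1+0.5/C = 1.0641
F_a = (F_max−F_min)/2 = 152 N; F_m = (F_max+F_min)/2 = 301 N
τ_a = K_W·8F_aD/(πd³) = 1.1890 × 179.71 = 213.68 MPa
τ_m = K_s·8F_mD/(πd³) = 1.0641 × 355.88 = 378.68 MPa
Goodman: 1/n_f = τ_a/S_se + τ_m/S_su = 213.68/440 + 378.68/1130 = 0.48564 + 0.33511 = 0.82076
n_f = 1/0.82076 = 1.218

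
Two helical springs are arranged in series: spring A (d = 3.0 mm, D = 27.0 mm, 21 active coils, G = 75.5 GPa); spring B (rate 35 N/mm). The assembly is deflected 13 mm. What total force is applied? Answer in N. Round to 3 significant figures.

22.8 N

k_A = Gd⁴/(8D³N_a) = (75.5×10³)(3.0⁴)/(8·27.0³·21) = 1.8494 N/mm
Series: 1/k_eq = 1/1.8494 + 1/35 = 0.56929; k_eq = 1.7566 N/mm
F = k_eq·δ = 1.7566·13 = 22.836 N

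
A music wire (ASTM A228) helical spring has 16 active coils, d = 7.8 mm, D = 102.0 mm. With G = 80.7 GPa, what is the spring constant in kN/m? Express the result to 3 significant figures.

k = Gd⁴/(8D³N_a) = (80.7×10³ × 7.8⁴) / (8 × 102.0³ × 16)
  = 2.98712e+08 / 1.35835e+08 = 2.1991 N/mm

2.20 kN/m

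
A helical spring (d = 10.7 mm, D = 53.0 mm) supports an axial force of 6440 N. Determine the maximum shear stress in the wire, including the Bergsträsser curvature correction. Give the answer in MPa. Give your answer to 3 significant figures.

920 MPa

Spring index C = D/d = 53.0/10.7 = 4.9533
K_B = (4C+2)/(4C−3) = 21.813/16.813 = 1.2974
τ₀ = 8FD/(πd³) = 8·6440·53.0/(π·10.7³) = 2.73056e+06/3848.6 = 709.5 MPa
τ_max = K·τ₀ = 1.2974 × 709.5 = 920.49 MPa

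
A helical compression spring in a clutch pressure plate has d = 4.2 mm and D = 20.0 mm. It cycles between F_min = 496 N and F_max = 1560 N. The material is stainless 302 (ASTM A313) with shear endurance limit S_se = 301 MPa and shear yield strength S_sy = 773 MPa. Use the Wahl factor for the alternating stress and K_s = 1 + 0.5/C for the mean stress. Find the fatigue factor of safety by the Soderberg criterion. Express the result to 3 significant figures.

C = D/d = 20.0/4.2 = 4.7619; K_W = (4C−1)/(4C−4)+0.615/C = 1.3285; K_s = 1+0.5/C = 1.1050
F_a = (F_max−F_min)/2 = 532 N; F_m = (F_max+F_min)/2 = 1028 N
τ_a = K_W·8F_aD/(πd³) = 1.3285 × 365.71 = 485.85 MPa
τ_m = K_s·8F_mD/(πd³) = 1.1050 × 706.67 = 780.87 MPa
Soderberg: 1/n_f = τ_a/S_se + τ_m/S_sy = 485.85/301 + 780.87/773 = 1.61412 + 1.01018 = 2.6243
n_f = 1/2.6243 = 0.3811

0.381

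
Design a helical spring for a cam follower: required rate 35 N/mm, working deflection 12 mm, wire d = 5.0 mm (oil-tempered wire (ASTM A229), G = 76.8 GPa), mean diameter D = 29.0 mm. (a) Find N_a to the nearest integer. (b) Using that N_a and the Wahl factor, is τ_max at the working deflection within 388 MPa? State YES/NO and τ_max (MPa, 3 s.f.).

N_a = Gd⁴/(8D³k) = (76.8×10³)(5.0⁴)/(8·29.0³·35) = 7.029 → N_a = 7
Actual rate k = Gd⁴/(8D³·7) = 35.145 N/mm
Working load F = kδ = 35.145·12 = 421.74 N
C = 29.0/5.0 = 5.8000; K_W = (4C−1)/(4C−4)+0.615/C = 1.2623
τ_max = K_W·8FD/(πd³) = 1.2623·249.15 = 314.5 MPa
τ_max ≤ 388 MPa → acceptable

(a) 7 coils; (b) YES, τ_max = 315 MPa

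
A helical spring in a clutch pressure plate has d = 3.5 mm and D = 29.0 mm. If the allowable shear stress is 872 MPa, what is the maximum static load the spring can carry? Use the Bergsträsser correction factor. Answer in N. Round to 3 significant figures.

434 N

C = D/d = 29.0/3.5 = 8.2857
K_B = (4C+2)/(4C−3) = 35.143/30.143 = 1.1659
τ_max = K·8FD/(πd³) → F_max = τ_allow·πd³/(8DK)
F_max = 872·π·3.5³/(8·29.0·1.1659) = 1.1745e+05/270.48 = 434.24 N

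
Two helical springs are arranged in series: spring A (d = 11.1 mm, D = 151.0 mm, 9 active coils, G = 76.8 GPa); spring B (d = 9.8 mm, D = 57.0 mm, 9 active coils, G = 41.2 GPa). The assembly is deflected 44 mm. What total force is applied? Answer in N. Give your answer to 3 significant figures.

178 N

k_A = Gd⁴/(8D³N_a) = (76.8×10³)(11.1⁴)/(8·151.0³·9) = 4.7032 N/mm
k_B = Gd⁴/(8D³N_a) = (41.2×10³)(9.8⁴)/(8·57.0³·9) = 28.5 N/mm
Series: 1/k_eq = 1/4.7032 + 1/28.5 = 0.24771; k_eq = 4.037 N/mm
F = k_eq·δ = 4.037·44 = 177.63 N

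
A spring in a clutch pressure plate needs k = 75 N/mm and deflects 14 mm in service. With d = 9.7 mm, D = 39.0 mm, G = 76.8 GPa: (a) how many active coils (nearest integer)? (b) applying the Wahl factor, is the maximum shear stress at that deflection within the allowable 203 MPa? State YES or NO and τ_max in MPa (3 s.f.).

(a) 19 coils; (b) YES, τ_max = 161 MPa

N_a = Gd⁴/(8D³k) = (76.8×10³)(9.7⁴)/(8·39.0³·75) = 19.1 → N_a = 19
Actual rate k = Gd⁴/(8D³·19) = 75.407 N/mm
Working load F = kδ = 75.407·14 = 1055.7 N
C = 39.0/9.7 = 4.0206; K_W = (4C−1)/(4C−4)+0.615/C = 1.4013
τ_max = K_W·8FD/(πd³) = 1.4013·114.88 = 160.97 MPa
τ_max ≤ 203 MPa → acceptable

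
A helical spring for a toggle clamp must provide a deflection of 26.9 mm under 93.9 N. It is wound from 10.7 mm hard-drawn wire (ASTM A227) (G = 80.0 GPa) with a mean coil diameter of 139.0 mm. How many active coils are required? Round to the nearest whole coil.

Required rate k = F/δ = 93.9/26.9 = 3.4907 N/mm
N_a = Gd⁴/(8D³k) = (80.0×10³ × 10.7⁴)/(8 × 139.0³ × 3.4907)
    = 1.04864e+09 / 7.49977e+07 = 13.98 → 14 coils

14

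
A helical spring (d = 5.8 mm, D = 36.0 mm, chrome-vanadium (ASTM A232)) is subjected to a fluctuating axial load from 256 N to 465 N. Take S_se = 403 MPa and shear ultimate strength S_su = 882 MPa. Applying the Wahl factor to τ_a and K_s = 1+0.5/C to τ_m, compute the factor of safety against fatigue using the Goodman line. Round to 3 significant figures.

2.79

C = D/d = 36.0/5.8 = 6.2069; K_W = (4C−1)/(4C−4)+0.615/C = 1.2431; K_s = 1+0.5/C = 1.0806
F_a = (F_max−F_min)/2 = 104.5 N; F_m = (F_max+F_min)/2 = 360.5 N
τ_a = K_W·8F_aD/(πd³) = 1.2431 × 49.099 = 61.036 MPa
τ_m = K_s·8F_mD/(πd³) = 1.0806 × 169.38 = 183.03 MPa
Goodman: 1/n_f = τ_a/S_se + τ_m/S_su = 61.036/403 + 183.03/882 = 0.15146 + 0.20751 = 0.35897
n_f = 1/0.35897 = 2.786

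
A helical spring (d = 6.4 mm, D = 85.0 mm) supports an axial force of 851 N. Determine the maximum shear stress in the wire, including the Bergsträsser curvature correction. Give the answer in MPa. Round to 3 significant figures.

773 MPa

Spring index C = D/d = 85.0/6.4 = 13.2812
K_B = (4C+2)/(4C−3) = 55.125/50.125 = 1.0998
τ₀ = 8FD/(πd³) = 8·851·85.0/(π·6.4³) = 578680/823.55 = 702.67 MPa
τ_max = K·τ₀ = 1.0998 × 702.67 = 772.76 MPa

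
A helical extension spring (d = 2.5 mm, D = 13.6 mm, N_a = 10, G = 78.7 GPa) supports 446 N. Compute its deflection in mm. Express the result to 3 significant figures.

k = Gd⁴/(8D³N_a) = (78.7×10³)(2.5⁴)/(8·13.6³·10) = 15.277 N/mm
δ = F/k = 446 / 15.277 = 29.195 mm

29.2 mm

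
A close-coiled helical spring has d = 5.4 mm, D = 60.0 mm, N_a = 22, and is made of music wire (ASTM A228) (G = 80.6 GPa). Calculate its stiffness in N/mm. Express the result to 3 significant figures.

1.80 N/mm

k = Gd⁴/(8D³N_a) = (80.6×10³ × 5.4⁴) / (8 × 60.0³ × 22)
  = 6.85346e+07 / 3.8016e+07 = 1.8028 N/mm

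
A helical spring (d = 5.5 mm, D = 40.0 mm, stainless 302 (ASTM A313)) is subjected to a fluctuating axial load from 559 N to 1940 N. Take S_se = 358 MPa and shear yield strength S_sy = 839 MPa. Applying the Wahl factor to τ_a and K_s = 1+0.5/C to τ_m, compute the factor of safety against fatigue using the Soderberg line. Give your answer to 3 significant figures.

0.417

C = D/d = 40.0/5.5 = 7.2727; K_W = (4C−1)/(4C−4)+0.615/C = 1.2041; K_s = 1+0.5/C = 1.0688
F_a = (F_max−F_min)/2 = 690.5 N; F_m = (F_max+F_min)/2 = 1249.5 N
τ_a = K_W·8F_aD/(πd³) = 1.2041 × 422.74 = 509.04 MPa
τ_m = K_s·8F_mD/(πd³) = 1.0688 × 764.98 = 817.57 MPa
Soderberg: 1/n_f = τ_a/S_se + τ_m/S_sy = 509.04/358 + 817.57/839 = 1.42189 + 0.97446 = 2.3963
n_f = 1/2.3963 = 0.4173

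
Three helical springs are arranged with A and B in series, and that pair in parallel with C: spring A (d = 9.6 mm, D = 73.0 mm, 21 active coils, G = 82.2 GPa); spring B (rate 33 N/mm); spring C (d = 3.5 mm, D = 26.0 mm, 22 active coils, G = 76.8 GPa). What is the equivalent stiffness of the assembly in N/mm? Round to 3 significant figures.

11.8 N/mm

k_A = Gd⁴/(8D³N_a) = (82.2×10³)(9.6⁴)/(8·73.0³·21) = 10.683 N/mm
k_C = Gd⁴/(8D³N_a) = (76.8×10³)(3.5⁴)/(8·26.0³·22) = 3.7256 N/mm
Springs A,B series: k_AB = 1/(1/10.683+1/33) = 8.0702 N/mm; parallel with C: k_eq = 8.0702+3.7256 = 11.796 N/mm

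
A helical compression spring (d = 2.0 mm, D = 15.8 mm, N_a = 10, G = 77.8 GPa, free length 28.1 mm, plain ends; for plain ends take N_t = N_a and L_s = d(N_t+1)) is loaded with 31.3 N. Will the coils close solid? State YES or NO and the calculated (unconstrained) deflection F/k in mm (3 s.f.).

YES, δ = 7.93 mm

k = Gd⁴/(8D³N_a) = (77.8×10³)(2.0⁴)/(8·15.8³·10) = 3.9449 N/mm
N_t = 10; L_s = 2.0·11 = 22 mm; δ_solid = L₀ − L_s = 28.1 − 22 = 6.1 mm
δ = F/k = 31.3/3.9449 = 7.9343 mm
δ ≥ δ_solid → spring goes solid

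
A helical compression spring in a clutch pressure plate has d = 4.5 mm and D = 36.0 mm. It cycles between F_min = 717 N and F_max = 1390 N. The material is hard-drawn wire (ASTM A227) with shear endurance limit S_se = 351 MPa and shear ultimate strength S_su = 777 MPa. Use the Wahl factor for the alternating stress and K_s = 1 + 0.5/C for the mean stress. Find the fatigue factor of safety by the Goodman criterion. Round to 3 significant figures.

C = D/d = 36.0/4.5 = 8.0000; K_W = (4C−1)/(4C−4)+0.615/C = 1.1840; K_s = 1+0.5/C = 1.0625
F_a = (F_max−F_min)/2 = 336.5 N; F_m = (F_max+F_min)/2 = 1053.5 N
τ_a = K_W·8F_aD/(πd³) = 1.1840 × 338.52 = 400.82 MPa
τ_m = K_s·8F_mD/(πd³) = 1.0625 × 1059.8 = 1126.1 MPa
Goodman: 1/n_f = τ_a/S_se + τ_m/S_su = 400.82/351 + 1126.1/777 = 1.14193 + 1.44926 = 2.5912
n_f = 1/2.5912 = 0.3859

0.386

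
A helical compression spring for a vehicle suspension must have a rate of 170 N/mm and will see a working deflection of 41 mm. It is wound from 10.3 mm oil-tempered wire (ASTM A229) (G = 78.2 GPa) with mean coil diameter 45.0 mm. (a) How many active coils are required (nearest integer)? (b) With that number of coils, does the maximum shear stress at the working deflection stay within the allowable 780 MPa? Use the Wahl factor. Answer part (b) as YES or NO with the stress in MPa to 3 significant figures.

N_a = Gd⁴/(8D³k) = (78.2×10³)(10.3⁴)/(8·45.0³·170) = 7.102 → N_a = 7
Actual rate k = Gd⁴/(8D³·7) = 172.48 N/mm
Working load F = kδ = 172.48·41 = 7071.5 N
C = 45.0/10.3 = 4.3689; K_W = (4C−1)/(4C−4)+0.615/C = 1.3634
τ_max = K_W·8FD/(πd³) = 1.3634·741.57 = 1011.1 MPa
τ_max > 780 MPa → exceeds allowable

(a) 7 coils; (b) NO, τ_max = 1010 MPa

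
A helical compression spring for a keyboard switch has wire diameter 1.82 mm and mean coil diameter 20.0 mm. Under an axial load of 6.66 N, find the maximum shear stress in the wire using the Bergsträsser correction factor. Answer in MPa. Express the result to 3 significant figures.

Spring index C = D/d = 20.0/1.82 = 10.9890
K_B = (4C+2)/(4C−3) = 45.956/40.956 = 1.1221
τ₀ = 8FD/(πd³) = 8·6.66·20.0/(π·1.82³) = 1065.6/18.939 = 56.264 MPa
τ_max = K·τ₀ = 1.1221 × 56.264 = 63.133 MPa

63.1 MPa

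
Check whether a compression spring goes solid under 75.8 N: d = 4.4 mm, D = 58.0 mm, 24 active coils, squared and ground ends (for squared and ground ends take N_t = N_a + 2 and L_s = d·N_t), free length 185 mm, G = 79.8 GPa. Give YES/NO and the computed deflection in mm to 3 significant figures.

YES, δ = 94.9 mm

k = Gd⁴/(8D³N_a) = (79.8×10³)(4.4⁴)/(8·58.0³·24) = 0.79841 N/mm
N_t = 26; L_s = 4.4·26 = 114.4 mm; δ_solid = L₀ − L_s = 185 − 114.4 = 70.6 mm
δ = F/k = 75.8/0.79841 = 94.938 mm
δ ≥ δ_solid → spring goes solid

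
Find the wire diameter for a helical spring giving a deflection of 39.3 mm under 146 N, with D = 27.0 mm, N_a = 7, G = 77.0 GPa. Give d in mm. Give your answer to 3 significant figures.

2.70 mm

Required rate k = F/δ = 146/39.3 = 3.715 N/mm
d = (8D³N_a·k / G)^(1/4) = (8·27.0³·7·3.715 / (77.0×10³))^0.25
  = (53.18)^0.25 = 2.7005 mm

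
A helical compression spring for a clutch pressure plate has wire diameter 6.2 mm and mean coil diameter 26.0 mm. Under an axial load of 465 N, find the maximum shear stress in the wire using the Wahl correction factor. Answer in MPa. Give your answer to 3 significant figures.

178 MPa

Spring index C = D/d = 26.0/6.2 = 4.1935
K_W = (4C−1)/(4C−4) + 0.615/C = 15.774/12.774 + 0.1467 = 1.3815
τ₀ = 8FD/(πd³) = 8·465·26.0/(π·6.2³) = 96720/748.73 = 129.18 MPa
τ_max = K·τ₀ = 1.3815 × 129.18 = 178.46 MPa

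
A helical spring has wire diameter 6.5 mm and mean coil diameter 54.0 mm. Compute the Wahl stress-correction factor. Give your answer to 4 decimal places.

C = D/d = 54.0/6.5 = 8.3077
K_W = (4C−1)/(4C−4) + 0.615/C = 32.231/29.231 + 0.0740 = 1.1767

1.1767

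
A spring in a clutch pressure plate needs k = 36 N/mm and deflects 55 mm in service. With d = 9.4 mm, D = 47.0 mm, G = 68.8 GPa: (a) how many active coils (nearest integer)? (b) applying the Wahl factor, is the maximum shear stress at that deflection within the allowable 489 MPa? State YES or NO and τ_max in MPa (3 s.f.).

N_a = Gd⁴/(8D³k) = (68.8×10³)(9.4⁴)/(8·47.0³·36) = 17.96 → N_a = 18
Actual rate k = Gd⁴/(8D³·18) = 35.929 N/mm
Working load F = kδ = 35.929·55 = 1976.1 N
C = 47.0/9.4 = 5.0000; K_W = (4C−1)/(4C−4)+0.615/C = 1.3105
τ_max = K_W·8FD/(πd³) = 1.3105·284.75 = 373.16 MPa
τ_max ≤ 489 MPa → acceptable

(a) 18 coils; (b) YES, τ_max = 373 MPa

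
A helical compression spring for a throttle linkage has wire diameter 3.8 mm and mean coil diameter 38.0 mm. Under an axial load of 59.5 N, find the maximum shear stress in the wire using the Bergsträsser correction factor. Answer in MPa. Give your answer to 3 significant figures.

Spring index C = D/d = 38.0/3.8 = 10.0000
K_B = (4C+2)/(4C−3) = 42.000/37.000 = 1.1351
τ₀ = 8FD/(πd³) = 8·59.5·38.0/(π·3.8³) = 18088/172.39 = 104.93 MPa
τ_max = K·τ₀ = 1.1351 × 104.93 = 119.11 MPa

119 MPa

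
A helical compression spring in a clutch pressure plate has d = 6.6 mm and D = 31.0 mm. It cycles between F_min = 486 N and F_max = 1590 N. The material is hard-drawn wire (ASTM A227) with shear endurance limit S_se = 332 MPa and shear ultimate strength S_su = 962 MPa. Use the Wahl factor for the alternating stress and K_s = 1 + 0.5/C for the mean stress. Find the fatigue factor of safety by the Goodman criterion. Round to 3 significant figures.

C = D/d = 31.0/6.6 = 4.6970; K_W = (4C−1)/(4C−4)+0.615/C = 1.3338; K_s = 1+0.5/C = 1.1065
F_a = (F_max−F_min)/2 = 552 N; F_m = (F_max+F_min)/2 = 1038 N
τ_a = K_W·8F_aD/(πd³) = 1.3338 × 151.57 = 202.16 MPa
τ_m = K_s·8F_mD/(πd³) = 1.1065 × 285.01 = 315.36 MPa
Goodman: 1/n_f = τ_a/S_se + τ_m/S_su = 202.16/332 + 315.36/962 = 0.60892 + 0.32781 = 0.93674
n_f = 1/0.93674 = 1.068

1.07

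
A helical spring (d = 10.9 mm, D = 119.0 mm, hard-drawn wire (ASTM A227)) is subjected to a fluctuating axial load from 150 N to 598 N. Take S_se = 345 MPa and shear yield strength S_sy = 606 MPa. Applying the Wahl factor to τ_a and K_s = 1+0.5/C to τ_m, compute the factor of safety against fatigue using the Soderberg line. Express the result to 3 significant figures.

C = D/d = 119.0/10.9 = 10.9174; K_W = (4C−1)/(4C−4)+0.615/C = 1.1320; K_s = 1+0.5/C = 1.0458
F_a = (F_max−F_min)/2 = 224 N; F_m = (F_max+F_min)/2 = 374 N
τ_a = K_W·8F_aD/(πd³) = 1.1320 × 52.415 = 59.331 MPa
τ_m = K_s·8F_mD/(πd³) = 1.0458 × 87.514 = 91.522 MPa
Soderberg: 1/n_f = τ_a/S_se + τ_m/S_sy = 59.331/345 + 91.522/606 = 0.17198 + 0.15103 = 0.323
n_f = 1/0.323 = 3.096

3.10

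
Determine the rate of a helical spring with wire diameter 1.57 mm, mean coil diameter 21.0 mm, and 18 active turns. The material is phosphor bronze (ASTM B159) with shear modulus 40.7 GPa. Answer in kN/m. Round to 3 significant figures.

0.185 kN/m

k = Gd⁴/(8D³N_a) = (40.7×10³ × 1.57⁴) / (8 × 21.0³ × 18)
  = 247282 / 1.33358e+06 = 0.18543 N/mm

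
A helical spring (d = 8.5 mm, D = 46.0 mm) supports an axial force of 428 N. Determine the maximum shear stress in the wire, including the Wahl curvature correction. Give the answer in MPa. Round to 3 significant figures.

105 MPa

Spring index C = D/d = 46.0/8.5 = 5.4118
K_W = (4C−1)/(4C−4) + 0.615/C = 20.647/17.647 + 0.1136 = 1.2836
τ₀ = 8FD/(πd³) = 8·428·46.0/(π·8.5³) = 157504/1929.3 = 81.637 MPa
τ_max = K·τ₀ = 1.2836 × 81.637 = 104.79 MPa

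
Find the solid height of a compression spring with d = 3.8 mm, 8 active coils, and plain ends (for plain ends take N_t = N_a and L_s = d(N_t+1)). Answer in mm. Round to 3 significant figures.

34.2 mm

plain ends: N_t = N_a = 8
L_s = d·(N_t+1) = 3.8 × 9 = 34.2 mm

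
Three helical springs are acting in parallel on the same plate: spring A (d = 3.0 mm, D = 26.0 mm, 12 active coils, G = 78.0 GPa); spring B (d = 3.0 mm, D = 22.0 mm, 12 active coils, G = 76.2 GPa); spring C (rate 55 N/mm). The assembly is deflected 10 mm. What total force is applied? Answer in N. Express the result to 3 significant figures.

k_A = Gd⁴/(8D³N_a) = (78.0×10³)(3.0⁴)/(8·26.0³·12) = 3.7445 N/mm
k_B = Gd⁴/(8D³N_a) = (76.2×10³)(3.0⁴)/(8·22.0³·12) = 6.0381 N/mm
Parallel: k_eq = 3.7445 + 6.0381 + 55 = 64.783 N/mm
F = k_eq·δ = 64.783·10 = 647.83 N

648 N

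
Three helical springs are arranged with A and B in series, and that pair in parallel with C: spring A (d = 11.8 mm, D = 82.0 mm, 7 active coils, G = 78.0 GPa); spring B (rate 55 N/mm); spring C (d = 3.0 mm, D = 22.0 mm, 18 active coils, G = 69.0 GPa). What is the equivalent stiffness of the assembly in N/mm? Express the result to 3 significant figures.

k_A = Gd⁴/(8D³N_a) = (78.0×10³)(11.8⁴)/(8·82.0³·7) = 48.977 N/mm
k_C = Gd⁴/(8D³N_a) = (69.0×10³)(3.0⁴)/(8·22.0³·18) = 3.6451 N/mm
Springs A,B series: k_AB = 1/(1/48.977+1/55) = 25.907 N/mm; parallel with C: k_eq = 25.907+3.6451 = 29.552 N/mm

29.6 N/mm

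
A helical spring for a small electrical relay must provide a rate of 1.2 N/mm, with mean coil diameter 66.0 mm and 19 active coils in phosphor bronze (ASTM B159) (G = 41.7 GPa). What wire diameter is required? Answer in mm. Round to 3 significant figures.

d = (8D³N_a·k / G)^(1/4) = (8·66.0³·19·1.2 / (41.7×10³))^0.25
  = (1257.5)^0.25 = 5.9550 mm

5.95 mm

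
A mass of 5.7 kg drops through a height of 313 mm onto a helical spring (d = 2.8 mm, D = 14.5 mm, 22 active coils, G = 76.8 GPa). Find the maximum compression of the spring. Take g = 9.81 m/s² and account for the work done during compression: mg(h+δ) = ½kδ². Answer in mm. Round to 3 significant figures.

69.8 mm

k = Gd⁴/(8D³N_a) = (76.8×10³)(2.8⁴)/(8·14.5³·22) = 8.7979 N/mm
W = mg = 5.7 × 9.81 = 55.917 N
½kδ² − Wδ − Wh = 0 → δ = (W + √(W² + 2kWh))/k
δ = (55.917 + √(3126.7 + 307960))/8.7979 = (55.917 + 557.75)/8.7979 = 69.752 mm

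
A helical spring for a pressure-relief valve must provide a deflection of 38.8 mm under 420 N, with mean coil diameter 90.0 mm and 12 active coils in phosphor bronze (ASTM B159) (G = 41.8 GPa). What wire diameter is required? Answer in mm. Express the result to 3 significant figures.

Required rate k = F/δ = 420/38.8 = 10.825 N/mm
d = (8D³N_a·k / G)^(1/4) = (8·90.0³·12·10.825 / (41.8×10³))^0.25
  = (18123)^0.25 = 11.6027 mm

11.6 mm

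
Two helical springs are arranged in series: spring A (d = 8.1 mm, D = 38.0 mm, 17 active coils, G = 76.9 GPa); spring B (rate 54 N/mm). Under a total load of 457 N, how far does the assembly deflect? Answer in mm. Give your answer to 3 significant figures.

k_A = Gd⁴/(8D³N_a) = (76.9×10³)(8.1⁴)/(8·38.0³·17) = 44.358 N/mm
Series: 1/k_eq = 1/44.358 + 1/54 = 0.041062; k_eq = 24.353 N/mm
δ = F/k_eq = 457/24.353 = 18.765 mm

18.8 mm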